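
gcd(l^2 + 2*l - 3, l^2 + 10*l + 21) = l + 3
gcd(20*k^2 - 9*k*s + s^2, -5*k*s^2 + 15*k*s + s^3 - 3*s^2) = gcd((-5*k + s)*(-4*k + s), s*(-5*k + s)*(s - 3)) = -5*k + s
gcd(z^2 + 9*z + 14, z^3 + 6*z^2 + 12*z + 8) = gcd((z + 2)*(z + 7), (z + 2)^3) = z + 2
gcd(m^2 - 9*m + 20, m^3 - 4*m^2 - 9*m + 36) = m - 4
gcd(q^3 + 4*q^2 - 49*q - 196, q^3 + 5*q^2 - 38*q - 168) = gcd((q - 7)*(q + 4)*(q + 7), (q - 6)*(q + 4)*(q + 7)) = q^2 + 11*q + 28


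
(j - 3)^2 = j^2 - 6*j + 9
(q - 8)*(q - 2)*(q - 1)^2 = q^4 - 12*q^3 + 37*q^2 - 42*q + 16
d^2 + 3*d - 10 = (d - 2)*(d + 5)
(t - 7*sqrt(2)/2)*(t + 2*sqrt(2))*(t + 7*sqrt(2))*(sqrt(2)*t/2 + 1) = sqrt(2)*t^4/2 + 13*t^3/2 - 12*sqrt(2)*t^2 - 133*t - 98*sqrt(2)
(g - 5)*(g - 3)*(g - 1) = g^3 - 9*g^2 + 23*g - 15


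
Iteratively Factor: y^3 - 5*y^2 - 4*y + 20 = (y + 2)*(y^2 - 7*y + 10) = (y - 5)*(y + 2)*(y - 2)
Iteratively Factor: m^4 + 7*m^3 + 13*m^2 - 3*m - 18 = (m + 2)*(m^3 + 5*m^2 + 3*m - 9) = (m - 1)*(m + 2)*(m^2 + 6*m + 9) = (m - 1)*(m + 2)*(m + 3)*(m + 3)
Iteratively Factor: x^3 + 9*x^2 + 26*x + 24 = (x + 3)*(x^2 + 6*x + 8) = (x + 2)*(x + 3)*(x + 4)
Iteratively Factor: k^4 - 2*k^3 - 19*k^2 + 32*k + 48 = (k + 1)*(k^3 - 3*k^2 - 16*k + 48) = (k + 1)*(k + 4)*(k^2 - 7*k + 12) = (k - 4)*(k + 1)*(k + 4)*(k - 3)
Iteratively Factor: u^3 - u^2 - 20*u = (u + 4)*(u^2 - 5*u) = u*(u + 4)*(u - 5)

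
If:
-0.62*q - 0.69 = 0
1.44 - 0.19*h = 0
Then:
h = 7.58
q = -1.11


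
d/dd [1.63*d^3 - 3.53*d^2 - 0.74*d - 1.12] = 4.89*d^2 - 7.06*d - 0.74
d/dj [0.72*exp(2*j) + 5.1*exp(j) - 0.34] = (1.44*exp(j) + 5.1)*exp(j)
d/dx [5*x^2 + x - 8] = 10*x + 1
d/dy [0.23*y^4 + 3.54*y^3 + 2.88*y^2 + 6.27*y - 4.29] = 0.92*y^3 + 10.62*y^2 + 5.76*y + 6.27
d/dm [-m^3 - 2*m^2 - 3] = m*(-3*m - 4)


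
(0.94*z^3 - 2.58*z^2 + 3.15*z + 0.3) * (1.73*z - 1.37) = 1.6262*z^4 - 5.7512*z^3 + 8.9841*z^2 - 3.7965*z - 0.411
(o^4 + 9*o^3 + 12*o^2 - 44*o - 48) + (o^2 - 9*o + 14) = o^4 + 9*o^3 + 13*o^2 - 53*o - 34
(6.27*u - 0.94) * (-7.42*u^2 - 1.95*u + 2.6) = -46.5234*u^3 - 5.2517*u^2 + 18.135*u - 2.444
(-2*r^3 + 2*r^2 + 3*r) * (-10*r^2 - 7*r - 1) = 20*r^5 - 6*r^4 - 42*r^3 - 23*r^2 - 3*r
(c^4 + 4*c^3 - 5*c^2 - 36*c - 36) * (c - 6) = c^5 - 2*c^4 - 29*c^3 - 6*c^2 + 180*c + 216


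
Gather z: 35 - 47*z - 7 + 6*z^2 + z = 6*z^2 - 46*z + 28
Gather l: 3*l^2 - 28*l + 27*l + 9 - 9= 3*l^2 - l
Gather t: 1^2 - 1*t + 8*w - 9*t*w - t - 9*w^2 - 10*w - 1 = t*(-9*w - 2) - 9*w^2 - 2*w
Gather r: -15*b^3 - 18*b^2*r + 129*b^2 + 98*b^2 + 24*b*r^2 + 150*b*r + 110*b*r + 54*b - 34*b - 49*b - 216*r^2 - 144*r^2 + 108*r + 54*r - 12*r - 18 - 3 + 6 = -15*b^3 + 227*b^2 - 29*b + r^2*(24*b - 360) + r*(-18*b^2 + 260*b + 150) - 15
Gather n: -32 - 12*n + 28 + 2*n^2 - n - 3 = 2*n^2 - 13*n - 7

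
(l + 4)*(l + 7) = l^2 + 11*l + 28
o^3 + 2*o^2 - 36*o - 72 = (o - 6)*(o + 2)*(o + 6)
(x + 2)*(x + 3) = x^2 + 5*x + 6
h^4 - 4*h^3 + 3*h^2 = h^2*(h - 3)*(h - 1)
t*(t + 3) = t^2 + 3*t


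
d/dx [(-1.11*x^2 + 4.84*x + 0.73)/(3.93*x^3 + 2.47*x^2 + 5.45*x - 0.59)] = (4.3623*x^4 - 38.0424*x^3 - 26.611*x^2 - 2.2964*x - 6.8341)/(15.4449*x^6 + 19.4142*x^5 + 48.9379*x^4 + 22.2856*x^3 + 26.7879*x^2 - 6.431*x + 0.3481)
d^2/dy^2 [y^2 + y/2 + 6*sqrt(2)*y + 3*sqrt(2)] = 2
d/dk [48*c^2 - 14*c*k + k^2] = -14*c + 2*k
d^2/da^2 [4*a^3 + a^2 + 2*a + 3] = 24*a + 2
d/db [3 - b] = -1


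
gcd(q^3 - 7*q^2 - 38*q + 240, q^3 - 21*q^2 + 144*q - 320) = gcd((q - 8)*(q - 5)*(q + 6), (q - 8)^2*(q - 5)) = q^2 - 13*q + 40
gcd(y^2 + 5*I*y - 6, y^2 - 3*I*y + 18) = y + 3*I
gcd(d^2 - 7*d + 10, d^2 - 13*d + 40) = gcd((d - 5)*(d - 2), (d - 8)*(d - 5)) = d - 5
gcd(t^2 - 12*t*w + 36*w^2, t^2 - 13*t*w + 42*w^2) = t - 6*w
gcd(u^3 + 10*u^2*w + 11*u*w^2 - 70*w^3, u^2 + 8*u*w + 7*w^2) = u + 7*w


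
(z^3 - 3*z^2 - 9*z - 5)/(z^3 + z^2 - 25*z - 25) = (z + 1)/(z + 5)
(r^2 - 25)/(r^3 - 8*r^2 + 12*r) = (r^2 - 25)/(r*(r^2 - 8*r + 12))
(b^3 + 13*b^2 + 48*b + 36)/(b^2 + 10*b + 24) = (b^2 + 7*b + 6)/(b + 4)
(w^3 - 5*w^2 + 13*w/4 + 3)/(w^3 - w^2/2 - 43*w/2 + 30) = (w + 1/2)/(w + 5)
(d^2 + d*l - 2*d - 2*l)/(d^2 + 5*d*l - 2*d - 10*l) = (d + l)/(d + 5*l)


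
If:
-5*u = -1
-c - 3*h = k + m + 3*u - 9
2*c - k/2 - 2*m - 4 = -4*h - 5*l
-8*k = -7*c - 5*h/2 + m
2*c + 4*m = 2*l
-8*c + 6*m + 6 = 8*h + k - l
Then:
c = -87758/35835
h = 44612/11945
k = -7628/7167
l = -7390/7167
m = 8468/11945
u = 1/5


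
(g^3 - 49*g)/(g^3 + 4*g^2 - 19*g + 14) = g*(g - 7)/(g^2 - 3*g + 2)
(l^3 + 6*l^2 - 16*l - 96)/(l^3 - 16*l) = (l + 6)/l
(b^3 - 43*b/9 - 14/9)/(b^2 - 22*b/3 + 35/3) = (3*b^2 + 7*b + 2)/(3*(b - 5))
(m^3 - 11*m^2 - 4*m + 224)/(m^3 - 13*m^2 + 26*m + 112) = (m + 4)/(m + 2)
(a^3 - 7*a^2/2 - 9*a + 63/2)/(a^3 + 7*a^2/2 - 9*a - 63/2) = (2*a - 7)/(2*a + 7)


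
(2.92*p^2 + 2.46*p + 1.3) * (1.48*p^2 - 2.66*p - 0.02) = 4.3216*p^4 - 4.1264*p^3 - 4.678*p^2 - 3.5072*p - 0.026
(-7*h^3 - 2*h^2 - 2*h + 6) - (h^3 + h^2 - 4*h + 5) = -8*h^3 - 3*h^2 + 2*h + 1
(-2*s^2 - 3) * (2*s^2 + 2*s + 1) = -4*s^4 - 4*s^3 - 8*s^2 - 6*s - 3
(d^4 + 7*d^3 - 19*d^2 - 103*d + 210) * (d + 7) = d^5 + 14*d^4 + 30*d^3 - 236*d^2 - 511*d + 1470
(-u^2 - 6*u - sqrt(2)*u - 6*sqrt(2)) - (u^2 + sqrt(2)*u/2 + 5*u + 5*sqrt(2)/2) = -2*u^2 - 11*u - 3*sqrt(2)*u/2 - 17*sqrt(2)/2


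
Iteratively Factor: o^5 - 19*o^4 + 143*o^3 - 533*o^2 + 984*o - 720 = (o - 3)*(o^4 - 16*o^3 + 95*o^2 - 248*o + 240) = (o - 4)*(o - 3)*(o^3 - 12*o^2 + 47*o - 60) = (o - 4)*(o - 3)^2*(o^2 - 9*o + 20) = (o - 4)^2*(o - 3)^2*(o - 5)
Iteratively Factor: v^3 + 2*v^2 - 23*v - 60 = (v + 4)*(v^2 - 2*v - 15) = (v - 5)*(v + 4)*(v + 3)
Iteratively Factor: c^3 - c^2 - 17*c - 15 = (c + 3)*(c^2 - 4*c - 5) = (c - 5)*(c + 3)*(c + 1)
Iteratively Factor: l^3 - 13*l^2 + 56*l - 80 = (l - 5)*(l^2 - 8*l + 16) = (l - 5)*(l - 4)*(l - 4)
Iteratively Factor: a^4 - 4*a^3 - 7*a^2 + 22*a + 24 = (a + 2)*(a^3 - 6*a^2 + 5*a + 12) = (a - 3)*(a + 2)*(a^2 - 3*a - 4) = (a - 4)*(a - 3)*(a + 2)*(a + 1)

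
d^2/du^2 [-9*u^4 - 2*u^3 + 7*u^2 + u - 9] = -108*u^2 - 12*u + 14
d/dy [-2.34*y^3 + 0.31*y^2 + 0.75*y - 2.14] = -7.02*y^2 + 0.62*y + 0.75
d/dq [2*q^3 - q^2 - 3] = 2*q*(3*q - 1)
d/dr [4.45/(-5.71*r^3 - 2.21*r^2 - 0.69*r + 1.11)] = (76.2285*r^2 + 19.669*r + 3.0705)/(5.71*r^3 + 2.21*r^2 + 0.69*r - 1.11)^2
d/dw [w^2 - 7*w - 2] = 2*w - 7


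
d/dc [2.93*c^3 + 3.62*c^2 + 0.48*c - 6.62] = 8.79*c^2 + 7.24*c + 0.48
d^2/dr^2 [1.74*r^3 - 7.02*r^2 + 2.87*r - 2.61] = 10.44*r - 14.04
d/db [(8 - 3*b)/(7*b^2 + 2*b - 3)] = 7*(3*b^2 - 16*b - 1)/(49*b^4 + 28*b^3 - 38*b^2 - 12*b + 9)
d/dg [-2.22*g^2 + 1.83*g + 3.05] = 1.83 - 4.44*g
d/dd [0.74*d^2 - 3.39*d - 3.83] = 1.48*d - 3.39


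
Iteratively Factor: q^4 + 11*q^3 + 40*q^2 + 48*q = (q)*(q^3 + 11*q^2 + 40*q + 48) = q*(q + 4)*(q^2 + 7*q + 12) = q*(q + 3)*(q + 4)*(q + 4)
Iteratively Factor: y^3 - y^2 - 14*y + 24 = (y - 2)*(y^2 + y - 12) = (y - 2)*(y + 4)*(y - 3)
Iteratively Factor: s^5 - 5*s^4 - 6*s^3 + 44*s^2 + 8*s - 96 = (s - 3)*(s^4 - 2*s^3 - 12*s^2 + 8*s + 32) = (s - 3)*(s + 2)*(s^3 - 4*s^2 - 4*s + 16) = (s - 3)*(s - 2)*(s + 2)*(s^2 - 2*s - 8) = (s - 4)*(s - 3)*(s - 2)*(s + 2)*(s + 2)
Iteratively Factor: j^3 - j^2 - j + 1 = (j - 1)*(j^2 - 1) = (j - 1)^2*(j + 1)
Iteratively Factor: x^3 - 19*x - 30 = (x + 3)*(x^2 - 3*x - 10) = (x + 2)*(x + 3)*(x - 5)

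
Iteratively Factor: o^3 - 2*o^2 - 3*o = (o)*(o^2 - 2*o - 3) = o*(o - 3)*(o + 1)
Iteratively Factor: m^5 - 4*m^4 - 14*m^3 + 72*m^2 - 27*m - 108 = (m + 4)*(m^4 - 8*m^3 + 18*m^2 - 27) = (m - 3)*(m + 4)*(m^3 - 5*m^2 + 3*m + 9) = (m - 3)*(m + 1)*(m + 4)*(m^2 - 6*m + 9) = (m - 3)^2*(m + 1)*(m + 4)*(m - 3)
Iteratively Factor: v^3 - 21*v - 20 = (v - 5)*(v^2 + 5*v + 4) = (v - 5)*(v + 1)*(v + 4)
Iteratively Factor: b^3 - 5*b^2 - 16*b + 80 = (b - 5)*(b^2 - 16) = (b - 5)*(b - 4)*(b + 4)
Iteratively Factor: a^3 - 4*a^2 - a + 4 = (a + 1)*(a^2 - 5*a + 4) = (a - 1)*(a + 1)*(a - 4)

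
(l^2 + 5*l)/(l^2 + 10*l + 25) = l/(l + 5)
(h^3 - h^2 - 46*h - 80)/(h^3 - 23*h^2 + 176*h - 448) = (h^2 + 7*h + 10)/(h^2 - 15*h + 56)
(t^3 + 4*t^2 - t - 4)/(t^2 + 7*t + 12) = (t^2 - 1)/(t + 3)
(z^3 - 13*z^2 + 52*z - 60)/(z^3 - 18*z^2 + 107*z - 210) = (z - 2)/(z - 7)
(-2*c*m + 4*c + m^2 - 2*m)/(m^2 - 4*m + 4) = (-2*c + m)/(m - 2)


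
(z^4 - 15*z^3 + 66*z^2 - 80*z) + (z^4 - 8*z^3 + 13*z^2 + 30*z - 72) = 2*z^4 - 23*z^3 + 79*z^2 - 50*z - 72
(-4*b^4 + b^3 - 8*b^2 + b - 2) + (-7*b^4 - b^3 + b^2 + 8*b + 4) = -11*b^4 - 7*b^2 + 9*b + 2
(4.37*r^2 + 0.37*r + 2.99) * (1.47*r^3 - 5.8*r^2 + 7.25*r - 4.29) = 6.4239*r^5 - 24.8021*r^4 + 33.9318*r^3 - 33.4068*r^2 + 20.0902*r - 12.8271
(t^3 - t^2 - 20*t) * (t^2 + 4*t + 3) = t^5 + 3*t^4 - 21*t^3 - 83*t^2 - 60*t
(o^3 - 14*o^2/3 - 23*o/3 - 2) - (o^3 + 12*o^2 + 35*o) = -50*o^2/3 - 128*o/3 - 2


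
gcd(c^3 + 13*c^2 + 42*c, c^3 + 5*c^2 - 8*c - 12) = c + 6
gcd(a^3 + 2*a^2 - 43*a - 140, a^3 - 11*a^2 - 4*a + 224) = a^2 - 3*a - 28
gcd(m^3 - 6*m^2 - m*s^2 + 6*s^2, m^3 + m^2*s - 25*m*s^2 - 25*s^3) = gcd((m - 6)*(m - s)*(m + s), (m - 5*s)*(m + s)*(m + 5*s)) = m + s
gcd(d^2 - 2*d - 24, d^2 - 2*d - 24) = d^2 - 2*d - 24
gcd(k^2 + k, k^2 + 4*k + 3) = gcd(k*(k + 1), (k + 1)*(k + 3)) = k + 1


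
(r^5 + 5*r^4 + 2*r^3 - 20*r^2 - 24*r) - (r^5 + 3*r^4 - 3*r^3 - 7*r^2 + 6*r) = 2*r^4 + 5*r^3 - 13*r^2 - 30*r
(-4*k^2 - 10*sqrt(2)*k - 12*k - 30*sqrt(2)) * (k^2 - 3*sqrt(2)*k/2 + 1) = -4*k^4 - 12*k^3 - 4*sqrt(2)*k^3 - 12*sqrt(2)*k^2 + 26*k^2 - 10*sqrt(2)*k + 78*k - 30*sqrt(2)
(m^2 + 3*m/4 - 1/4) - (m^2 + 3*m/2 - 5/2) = 9/4 - 3*m/4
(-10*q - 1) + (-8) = -10*q - 9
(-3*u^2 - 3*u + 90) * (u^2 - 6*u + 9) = -3*u^4 + 15*u^3 + 81*u^2 - 567*u + 810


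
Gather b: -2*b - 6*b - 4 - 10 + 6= -8*b - 8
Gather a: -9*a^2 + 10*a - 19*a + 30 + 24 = -9*a^2 - 9*a + 54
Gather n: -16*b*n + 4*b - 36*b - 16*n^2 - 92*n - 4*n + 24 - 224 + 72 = -32*b - 16*n^2 + n*(-16*b - 96) - 128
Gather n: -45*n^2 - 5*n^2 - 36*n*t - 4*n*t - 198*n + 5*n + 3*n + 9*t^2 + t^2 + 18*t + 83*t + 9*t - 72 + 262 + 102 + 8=-50*n^2 + n*(-40*t - 190) + 10*t^2 + 110*t + 300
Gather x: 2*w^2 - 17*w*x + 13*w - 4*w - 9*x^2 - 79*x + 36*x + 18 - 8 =2*w^2 + 9*w - 9*x^2 + x*(-17*w - 43) + 10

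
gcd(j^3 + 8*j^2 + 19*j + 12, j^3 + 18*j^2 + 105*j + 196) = j + 4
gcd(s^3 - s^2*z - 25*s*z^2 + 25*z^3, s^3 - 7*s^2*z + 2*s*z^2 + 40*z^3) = -s + 5*z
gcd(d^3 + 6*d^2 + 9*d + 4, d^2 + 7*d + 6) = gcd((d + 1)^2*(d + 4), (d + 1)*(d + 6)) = d + 1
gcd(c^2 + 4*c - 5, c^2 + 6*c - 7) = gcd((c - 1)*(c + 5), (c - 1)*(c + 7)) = c - 1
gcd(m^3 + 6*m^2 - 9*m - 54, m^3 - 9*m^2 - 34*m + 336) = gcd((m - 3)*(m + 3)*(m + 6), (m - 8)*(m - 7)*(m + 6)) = m + 6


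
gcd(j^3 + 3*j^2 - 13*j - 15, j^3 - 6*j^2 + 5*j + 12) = j^2 - 2*j - 3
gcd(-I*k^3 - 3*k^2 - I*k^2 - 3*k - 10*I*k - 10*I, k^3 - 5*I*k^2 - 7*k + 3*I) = 1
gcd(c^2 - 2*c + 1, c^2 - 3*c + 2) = c - 1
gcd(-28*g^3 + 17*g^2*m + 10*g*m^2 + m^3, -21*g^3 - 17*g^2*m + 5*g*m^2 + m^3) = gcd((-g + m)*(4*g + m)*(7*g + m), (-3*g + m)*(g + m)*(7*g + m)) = 7*g + m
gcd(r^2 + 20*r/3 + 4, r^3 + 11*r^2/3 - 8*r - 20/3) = r + 2/3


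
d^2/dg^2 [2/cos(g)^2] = 4*(2 - cos(2*g))/cos(g)^4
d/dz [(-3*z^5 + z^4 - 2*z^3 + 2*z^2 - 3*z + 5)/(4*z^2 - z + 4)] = (-36*z^6 + 20*z^5 - 71*z^4 + 20*z^3 - 14*z^2 - 24*z - 7)/(16*z^4 - 8*z^3 + 33*z^2 - 8*z + 16)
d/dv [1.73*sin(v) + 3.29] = 1.73*cos(v)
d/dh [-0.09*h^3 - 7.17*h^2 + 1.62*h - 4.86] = -0.27*h^2 - 14.34*h + 1.62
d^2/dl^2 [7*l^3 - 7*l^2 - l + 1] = 42*l - 14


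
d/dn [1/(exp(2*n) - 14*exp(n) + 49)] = 2*(7 - exp(n))*exp(n)/(exp(2*n) - 14*exp(n) + 49)^2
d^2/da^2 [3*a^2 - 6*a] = 6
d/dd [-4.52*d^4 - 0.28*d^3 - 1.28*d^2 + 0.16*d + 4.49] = -18.08*d^3 - 0.84*d^2 - 2.56*d + 0.16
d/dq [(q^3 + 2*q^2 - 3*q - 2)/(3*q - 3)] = (2*q^3 - q^2 - 4*q + 5)/(3*(q^2 - 2*q + 1))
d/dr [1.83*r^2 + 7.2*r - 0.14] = 3.66*r + 7.2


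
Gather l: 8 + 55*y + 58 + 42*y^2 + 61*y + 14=42*y^2 + 116*y + 80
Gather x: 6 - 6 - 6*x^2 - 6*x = -6*x^2 - 6*x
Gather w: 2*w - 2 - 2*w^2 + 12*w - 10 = -2*w^2 + 14*w - 12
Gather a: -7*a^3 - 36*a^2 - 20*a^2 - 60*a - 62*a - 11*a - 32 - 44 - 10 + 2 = -7*a^3 - 56*a^2 - 133*a - 84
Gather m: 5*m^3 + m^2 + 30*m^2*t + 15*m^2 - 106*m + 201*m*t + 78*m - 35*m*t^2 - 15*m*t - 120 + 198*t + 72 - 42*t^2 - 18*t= 5*m^3 + m^2*(30*t + 16) + m*(-35*t^2 + 186*t - 28) - 42*t^2 + 180*t - 48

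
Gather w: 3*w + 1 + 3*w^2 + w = 3*w^2 + 4*w + 1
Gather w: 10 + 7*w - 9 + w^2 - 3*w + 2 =w^2 + 4*w + 3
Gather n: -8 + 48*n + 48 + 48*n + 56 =96*n + 96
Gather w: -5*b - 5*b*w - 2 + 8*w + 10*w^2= -5*b + 10*w^2 + w*(8 - 5*b) - 2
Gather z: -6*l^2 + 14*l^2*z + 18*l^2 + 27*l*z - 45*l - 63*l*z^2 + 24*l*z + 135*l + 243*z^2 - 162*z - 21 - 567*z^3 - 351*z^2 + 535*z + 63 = 12*l^2 + 90*l - 567*z^3 + z^2*(-63*l - 108) + z*(14*l^2 + 51*l + 373) + 42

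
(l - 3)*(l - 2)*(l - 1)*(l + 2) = l^4 - 4*l^3 - l^2 + 16*l - 12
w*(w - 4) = w^2 - 4*w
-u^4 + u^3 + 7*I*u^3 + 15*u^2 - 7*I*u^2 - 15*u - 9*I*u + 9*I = (u - 3*I)^2*(I*u + 1)*(I*u - I)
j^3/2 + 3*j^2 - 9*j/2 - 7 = (j/2 + 1/2)*(j - 2)*(j + 7)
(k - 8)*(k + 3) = k^2 - 5*k - 24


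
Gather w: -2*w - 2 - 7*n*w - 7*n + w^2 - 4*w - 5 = -7*n + w^2 + w*(-7*n - 6) - 7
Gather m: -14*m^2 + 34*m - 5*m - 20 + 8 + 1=-14*m^2 + 29*m - 11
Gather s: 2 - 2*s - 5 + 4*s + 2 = 2*s - 1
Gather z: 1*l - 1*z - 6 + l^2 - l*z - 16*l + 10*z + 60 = l^2 - 15*l + z*(9 - l) + 54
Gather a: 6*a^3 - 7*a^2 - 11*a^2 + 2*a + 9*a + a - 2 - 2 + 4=6*a^3 - 18*a^2 + 12*a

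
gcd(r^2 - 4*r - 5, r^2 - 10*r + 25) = r - 5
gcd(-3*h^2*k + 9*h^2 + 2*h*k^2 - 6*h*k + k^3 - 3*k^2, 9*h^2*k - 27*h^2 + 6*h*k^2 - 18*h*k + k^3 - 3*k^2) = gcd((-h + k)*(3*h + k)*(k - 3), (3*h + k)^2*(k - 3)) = 3*h*k - 9*h + k^2 - 3*k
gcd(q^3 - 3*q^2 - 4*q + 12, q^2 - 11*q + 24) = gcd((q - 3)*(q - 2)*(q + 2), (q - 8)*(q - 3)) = q - 3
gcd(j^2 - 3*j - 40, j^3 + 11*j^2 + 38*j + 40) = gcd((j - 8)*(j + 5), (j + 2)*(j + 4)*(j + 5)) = j + 5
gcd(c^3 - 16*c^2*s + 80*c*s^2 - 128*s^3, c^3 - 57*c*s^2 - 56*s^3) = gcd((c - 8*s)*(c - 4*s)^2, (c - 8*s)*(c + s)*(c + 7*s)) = -c + 8*s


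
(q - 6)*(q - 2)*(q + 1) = q^3 - 7*q^2 + 4*q + 12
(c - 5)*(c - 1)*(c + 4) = c^3 - 2*c^2 - 19*c + 20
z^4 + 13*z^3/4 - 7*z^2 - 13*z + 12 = (z - 2)*(z - 3/4)*(z + 2)*(z + 4)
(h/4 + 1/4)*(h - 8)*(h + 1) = h^3/4 - 3*h^2/2 - 15*h/4 - 2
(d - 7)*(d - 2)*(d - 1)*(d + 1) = d^4 - 9*d^3 + 13*d^2 + 9*d - 14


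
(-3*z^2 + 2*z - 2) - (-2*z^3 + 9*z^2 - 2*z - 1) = 2*z^3 - 12*z^2 + 4*z - 1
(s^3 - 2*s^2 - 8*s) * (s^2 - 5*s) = s^5 - 7*s^4 + 2*s^3 + 40*s^2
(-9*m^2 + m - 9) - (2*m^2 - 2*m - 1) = -11*m^2 + 3*m - 8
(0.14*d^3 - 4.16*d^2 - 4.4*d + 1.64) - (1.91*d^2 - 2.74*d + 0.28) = 0.14*d^3 - 6.07*d^2 - 1.66*d + 1.36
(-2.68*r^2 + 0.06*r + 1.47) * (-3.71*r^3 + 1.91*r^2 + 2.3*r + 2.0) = 9.9428*r^5 - 5.3414*r^4 - 11.5031*r^3 - 2.4143*r^2 + 3.501*r + 2.94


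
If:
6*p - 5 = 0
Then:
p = 5/6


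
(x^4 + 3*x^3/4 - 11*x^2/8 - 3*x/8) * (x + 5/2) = x^5 + 13*x^4/4 + x^3/2 - 61*x^2/16 - 15*x/16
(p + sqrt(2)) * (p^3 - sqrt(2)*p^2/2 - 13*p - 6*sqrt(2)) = p^4 + sqrt(2)*p^3/2 - 14*p^2 - 19*sqrt(2)*p - 12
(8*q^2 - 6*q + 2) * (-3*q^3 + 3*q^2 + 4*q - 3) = -24*q^5 + 42*q^4 + 8*q^3 - 42*q^2 + 26*q - 6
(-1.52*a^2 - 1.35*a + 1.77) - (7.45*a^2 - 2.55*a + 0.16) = -8.97*a^2 + 1.2*a + 1.61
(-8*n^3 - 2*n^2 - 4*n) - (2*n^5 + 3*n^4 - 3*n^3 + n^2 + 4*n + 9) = -2*n^5 - 3*n^4 - 5*n^3 - 3*n^2 - 8*n - 9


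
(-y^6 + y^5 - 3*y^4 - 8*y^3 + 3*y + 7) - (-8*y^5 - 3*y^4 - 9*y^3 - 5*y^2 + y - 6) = -y^6 + 9*y^5 + y^3 + 5*y^2 + 2*y + 13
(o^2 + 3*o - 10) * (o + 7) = o^3 + 10*o^2 + 11*o - 70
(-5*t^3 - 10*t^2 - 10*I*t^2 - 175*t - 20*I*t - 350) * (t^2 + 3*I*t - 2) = -5*t^5 - 10*t^4 - 25*I*t^4 - 135*t^3 - 50*I*t^3 - 270*t^2 - 505*I*t^2 + 350*t - 1010*I*t + 700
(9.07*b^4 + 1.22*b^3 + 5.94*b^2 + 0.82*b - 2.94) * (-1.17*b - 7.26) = -10.6119*b^5 - 67.2756*b^4 - 15.807*b^3 - 44.0838*b^2 - 2.5134*b + 21.3444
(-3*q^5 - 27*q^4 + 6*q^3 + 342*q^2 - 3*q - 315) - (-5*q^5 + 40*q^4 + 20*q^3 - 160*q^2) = 2*q^5 - 67*q^4 - 14*q^3 + 502*q^2 - 3*q - 315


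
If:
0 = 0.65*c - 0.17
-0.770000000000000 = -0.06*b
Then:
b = 12.83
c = 0.26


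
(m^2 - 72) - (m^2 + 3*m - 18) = -3*m - 54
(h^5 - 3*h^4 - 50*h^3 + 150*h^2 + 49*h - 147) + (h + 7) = h^5 - 3*h^4 - 50*h^3 + 150*h^2 + 50*h - 140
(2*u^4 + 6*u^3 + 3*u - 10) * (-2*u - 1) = -4*u^5 - 14*u^4 - 6*u^3 - 6*u^2 + 17*u + 10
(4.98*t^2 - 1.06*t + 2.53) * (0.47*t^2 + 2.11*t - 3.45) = 2.3406*t^4 + 10.0096*t^3 - 18.2285*t^2 + 8.9953*t - 8.7285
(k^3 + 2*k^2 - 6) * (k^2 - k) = k^5 + k^4 - 2*k^3 - 6*k^2 + 6*k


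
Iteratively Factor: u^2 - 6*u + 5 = (u - 1)*(u - 5)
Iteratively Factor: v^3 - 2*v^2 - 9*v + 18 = (v - 2)*(v^2 - 9) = (v - 2)*(v + 3)*(v - 3)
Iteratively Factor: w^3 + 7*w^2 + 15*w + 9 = (w + 3)*(w^2 + 4*w + 3) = (w + 1)*(w + 3)*(w + 3)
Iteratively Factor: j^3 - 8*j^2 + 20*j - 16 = (j - 2)*(j^2 - 6*j + 8) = (j - 2)^2*(j - 4)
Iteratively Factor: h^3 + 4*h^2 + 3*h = (h)*(h^2 + 4*h + 3) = h*(h + 3)*(h + 1)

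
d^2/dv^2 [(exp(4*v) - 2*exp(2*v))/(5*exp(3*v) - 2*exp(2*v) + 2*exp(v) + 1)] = (25*exp(8*v) - 30*exp(7*v) - 14*exp(6*v) - 69*exp(5*v) + 132*exp(4*v) + 168*exp(3*v) - 8*exp(2*v) - 12*exp(v) - 8)*exp(2*v)/(125*exp(9*v) - 150*exp(8*v) + 210*exp(7*v) - 53*exp(6*v) + 24*exp(5*v) + 48*exp(4*v) - exp(3*v) + 6*exp(2*v) + 6*exp(v) + 1)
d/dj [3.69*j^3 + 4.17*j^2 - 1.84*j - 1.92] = 11.07*j^2 + 8.34*j - 1.84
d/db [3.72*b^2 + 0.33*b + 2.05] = 7.44*b + 0.33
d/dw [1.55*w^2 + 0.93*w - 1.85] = 3.1*w + 0.93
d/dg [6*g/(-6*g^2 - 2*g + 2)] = 3*(3*g^2 + 1)/(9*g^4 + 6*g^3 - 5*g^2 - 2*g + 1)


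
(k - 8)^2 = k^2 - 16*k + 64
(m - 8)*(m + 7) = m^2 - m - 56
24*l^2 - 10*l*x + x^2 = (-6*l + x)*(-4*l + x)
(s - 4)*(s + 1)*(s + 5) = s^3 + 2*s^2 - 19*s - 20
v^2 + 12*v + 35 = (v + 5)*(v + 7)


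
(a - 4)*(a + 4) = a^2 - 16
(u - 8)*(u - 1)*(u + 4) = u^3 - 5*u^2 - 28*u + 32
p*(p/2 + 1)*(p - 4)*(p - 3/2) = p^4/2 - 7*p^3/4 - 5*p^2/2 + 6*p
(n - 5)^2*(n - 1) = n^3 - 11*n^2 + 35*n - 25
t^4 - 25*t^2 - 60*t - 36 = (t - 6)*(t + 1)*(t + 2)*(t + 3)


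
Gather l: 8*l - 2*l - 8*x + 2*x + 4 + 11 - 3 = 6*l - 6*x + 12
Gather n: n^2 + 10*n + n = n^2 + 11*n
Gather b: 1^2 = 1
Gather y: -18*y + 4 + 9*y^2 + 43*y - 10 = 9*y^2 + 25*y - 6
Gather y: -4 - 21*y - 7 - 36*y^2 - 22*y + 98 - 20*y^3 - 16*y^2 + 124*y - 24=-20*y^3 - 52*y^2 + 81*y + 63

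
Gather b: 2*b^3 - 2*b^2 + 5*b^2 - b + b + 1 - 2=2*b^3 + 3*b^2 - 1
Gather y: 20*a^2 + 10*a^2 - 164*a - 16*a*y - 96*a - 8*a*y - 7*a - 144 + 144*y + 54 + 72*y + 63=30*a^2 - 267*a + y*(216 - 24*a) - 27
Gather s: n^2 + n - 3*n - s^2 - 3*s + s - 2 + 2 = n^2 - 2*n - s^2 - 2*s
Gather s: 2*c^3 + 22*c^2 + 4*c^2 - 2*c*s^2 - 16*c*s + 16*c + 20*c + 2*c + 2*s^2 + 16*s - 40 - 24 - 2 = 2*c^3 + 26*c^2 + 38*c + s^2*(2 - 2*c) + s*(16 - 16*c) - 66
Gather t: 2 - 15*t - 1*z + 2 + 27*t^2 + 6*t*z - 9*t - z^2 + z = 27*t^2 + t*(6*z - 24) - z^2 + 4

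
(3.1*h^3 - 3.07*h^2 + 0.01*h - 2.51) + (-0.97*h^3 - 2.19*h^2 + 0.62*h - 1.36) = 2.13*h^3 - 5.26*h^2 + 0.63*h - 3.87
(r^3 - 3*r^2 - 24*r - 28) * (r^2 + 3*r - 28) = r^5 - 61*r^3 - 16*r^2 + 588*r + 784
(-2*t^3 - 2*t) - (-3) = -2*t^3 - 2*t + 3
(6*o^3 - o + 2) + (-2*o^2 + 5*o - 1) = 6*o^3 - 2*o^2 + 4*o + 1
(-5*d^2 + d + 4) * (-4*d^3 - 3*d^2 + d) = 20*d^5 + 11*d^4 - 24*d^3 - 11*d^2 + 4*d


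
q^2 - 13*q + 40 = (q - 8)*(q - 5)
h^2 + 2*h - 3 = (h - 1)*(h + 3)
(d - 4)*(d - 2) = d^2 - 6*d + 8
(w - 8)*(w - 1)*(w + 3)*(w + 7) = w^4 + w^3 - 61*w^2 - 109*w + 168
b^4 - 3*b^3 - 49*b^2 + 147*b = b*(b - 7)*(b - 3)*(b + 7)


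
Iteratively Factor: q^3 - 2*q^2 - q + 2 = (q - 2)*(q^2 - 1) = (q - 2)*(q - 1)*(q + 1)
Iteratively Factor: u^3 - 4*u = (u)*(u^2 - 4) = u*(u - 2)*(u + 2)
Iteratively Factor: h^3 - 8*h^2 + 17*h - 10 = (h - 1)*(h^2 - 7*h + 10) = (h - 2)*(h - 1)*(h - 5)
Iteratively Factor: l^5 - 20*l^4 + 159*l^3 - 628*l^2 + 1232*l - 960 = (l - 4)*(l^4 - 16*l^3 + 95*l^2 - 248*l + 240) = (l - 4)^2*(l^3 - 12*l^2 + 47*l - 60) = (l - 5)*(l - 4)^2*(l^2 - 7*l + 12) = (l - 5)*(l - 4)^3*(l - 3)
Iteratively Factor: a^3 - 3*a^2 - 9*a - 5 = (a - 5)*(a^2 + 2*a + 1) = (a - 5)*(a + 1)*(a + 1)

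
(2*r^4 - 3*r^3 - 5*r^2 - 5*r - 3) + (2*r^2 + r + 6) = 2*r^4 - 3*r^3 - 3*r^2 - 4*r + 3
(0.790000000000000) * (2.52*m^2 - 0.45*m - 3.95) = 1.9908*m^2 - 0.3555*m - 3.1205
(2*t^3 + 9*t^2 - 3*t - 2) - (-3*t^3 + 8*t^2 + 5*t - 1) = 5*t^3 + t^2 - 8*t - 1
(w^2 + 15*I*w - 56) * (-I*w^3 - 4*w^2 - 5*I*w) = -I*w^5 + 11*w^4 - 9*I*w^3 + 299*w^2 + 280*I*w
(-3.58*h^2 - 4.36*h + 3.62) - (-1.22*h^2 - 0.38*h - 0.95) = -2.36*h^2 - 3.98*h + 4.57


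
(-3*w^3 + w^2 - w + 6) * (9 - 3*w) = 9*w^4 - 30*w^3 + 12*w^2 - 27*w + 54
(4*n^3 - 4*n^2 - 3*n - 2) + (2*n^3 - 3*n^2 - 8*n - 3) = 6*n^3 - 7*n^2 - 11*n - 5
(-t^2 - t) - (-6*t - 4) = -t^2 + 5*t + 4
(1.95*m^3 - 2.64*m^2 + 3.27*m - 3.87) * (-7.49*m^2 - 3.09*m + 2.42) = -14.6055*m^5 + 13.7481*m^4 - 11.6157*m^3 + 12.4932*m^2 + 19.8717*m - 9.3654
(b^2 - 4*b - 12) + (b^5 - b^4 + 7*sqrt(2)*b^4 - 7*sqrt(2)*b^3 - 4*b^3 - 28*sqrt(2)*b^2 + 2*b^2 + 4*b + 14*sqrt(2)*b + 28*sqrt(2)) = b^5 - b^4 + 7*sqrt(2)*b^4 - 7*sqrt(2)*b^3 - 4*b^3 - 28*sqrt(2)*b^2 + 3*b^2 + 14*sqrt(2)*b - 12 + 28*sqrt(2)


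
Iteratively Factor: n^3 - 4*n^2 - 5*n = (n + 1)*(n^2 - 5*n) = (n - 5)*(n + 1)*(n)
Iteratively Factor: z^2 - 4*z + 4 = (z - 2)*(z - 2)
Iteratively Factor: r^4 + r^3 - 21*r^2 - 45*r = (r - 5)*(r^3 + 6*r^2 + 9*r) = r*(r - 5)*(r^2 + 6*r + 9) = r*(r - 5)*(r + 3)*(r + 3)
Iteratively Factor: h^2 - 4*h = (h - 4)*(h)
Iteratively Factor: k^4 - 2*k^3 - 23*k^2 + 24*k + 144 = (k + 3)*(k^3 - 5*k^2 - 8*k + 48) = (k + 3)^2*(k^2 - 8*k + 16) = (k - 4)*(k + 3)^2*(k - 4)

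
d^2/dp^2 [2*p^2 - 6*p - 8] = 4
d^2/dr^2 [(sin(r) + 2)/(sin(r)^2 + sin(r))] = (-sin(r) - 6 + 2/sin(r) + 8/sin(r)^2 + 4/sin(r)^3)/(sin(r) + 1)^2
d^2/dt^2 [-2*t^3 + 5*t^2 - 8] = 10 - 12*t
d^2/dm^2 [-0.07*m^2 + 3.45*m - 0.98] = -0.140000000000000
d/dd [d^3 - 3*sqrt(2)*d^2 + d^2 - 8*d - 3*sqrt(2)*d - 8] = 3*d^2 - 6*sqrt(2)*d + 2*d - 8 - 3*sqrt(2)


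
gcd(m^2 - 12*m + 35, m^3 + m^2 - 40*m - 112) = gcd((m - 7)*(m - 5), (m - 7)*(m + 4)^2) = m - 7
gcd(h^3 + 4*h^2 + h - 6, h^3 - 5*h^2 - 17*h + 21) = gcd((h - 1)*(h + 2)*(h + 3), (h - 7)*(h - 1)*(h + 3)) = h^2 + 2*h - 3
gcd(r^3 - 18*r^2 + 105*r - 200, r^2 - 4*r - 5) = r - 5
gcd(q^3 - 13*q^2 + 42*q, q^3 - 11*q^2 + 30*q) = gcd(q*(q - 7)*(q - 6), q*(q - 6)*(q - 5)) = q^2 - 6*q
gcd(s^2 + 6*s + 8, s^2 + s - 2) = s + 2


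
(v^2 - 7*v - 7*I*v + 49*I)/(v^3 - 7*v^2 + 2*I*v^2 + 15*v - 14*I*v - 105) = (v - 7*I)/(v^2 + 2*I*v + 15)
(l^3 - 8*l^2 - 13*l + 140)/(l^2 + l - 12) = (l^2 - 12*l + 35)/(l - 3)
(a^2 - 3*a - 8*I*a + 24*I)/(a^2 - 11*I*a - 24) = (a - 3)/(a - 3*I)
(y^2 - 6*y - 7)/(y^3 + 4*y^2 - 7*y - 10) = (y - 7)/(y^2 + 3*y - 10)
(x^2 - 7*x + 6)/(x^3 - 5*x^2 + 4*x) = (x - 6)/(x*(x - 4))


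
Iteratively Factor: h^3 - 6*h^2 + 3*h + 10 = (h - 5)*(h^2 - h - 2) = (h - 5)*(h + 1)*(h - 2)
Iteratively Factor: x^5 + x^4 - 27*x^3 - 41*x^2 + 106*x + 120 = (x - 5)*(x^4 + 6*x^3 + 3*x^2 - 26*x - 24) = (x - 5)*(x + 4)*(x^3 + 2*x^2 - 5*x - 6) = (x - 5)*(x + 3)*(x + 4)*(x^2 - x - 2) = (x - 5)*(x - 2)*(x + 3)*(x + 4)*(x + 1)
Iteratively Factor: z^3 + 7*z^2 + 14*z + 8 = (z + 2)*(z^2 + 5*z + 4) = (z + 2)*(z + 4)*(z + 1)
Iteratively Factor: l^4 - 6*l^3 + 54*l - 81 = (l - 3)*(l^3 - 3*l^2 - 9*l + 27) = (l - 3)*(l + 3)*(l^2 - 6*l + 9) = (l - 3)^2*(l + 3)*(l - 3)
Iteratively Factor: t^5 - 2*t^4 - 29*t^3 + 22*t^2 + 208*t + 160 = (t + 4)*(t^4 - 6*t^3 - 5*t^2 + 42*t + 40) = (t + 2)*(t + 4)*(t^3 - 8*t^2 + 11*t + 20) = (t - 4)*(t + 2)*(t + 4)*(t^2 - 4*t - 5) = (t - 5)*(t - 4)*(t + 2)*(t + 4)*(t + 1)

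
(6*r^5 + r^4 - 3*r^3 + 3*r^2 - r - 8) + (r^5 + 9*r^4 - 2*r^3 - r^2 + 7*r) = 7*r^5 + 10*r^4 - 5*r^3 + 2*r^2 + 6*r - 8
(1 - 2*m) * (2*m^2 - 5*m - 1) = -4*m^3 + 12*m^2 - 3*m - 1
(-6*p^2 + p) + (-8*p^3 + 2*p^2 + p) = -8*p^3 - 4*p^2 + 2*p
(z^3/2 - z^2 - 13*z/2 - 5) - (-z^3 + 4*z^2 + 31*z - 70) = 3*z^3/2 - 5*z^2 - 75*z/2 + 65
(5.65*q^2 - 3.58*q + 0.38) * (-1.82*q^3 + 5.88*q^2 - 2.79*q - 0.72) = -10.283*q^5 + 39.7376*q^4 - 37.5055*q^3 + 8.1546*q^2 + 1.5174*q - 0.2736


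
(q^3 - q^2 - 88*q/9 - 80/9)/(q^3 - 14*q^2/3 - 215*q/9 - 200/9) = (3*q^2 - 8*q - 16)/(3*q^2 - 19*q - 40)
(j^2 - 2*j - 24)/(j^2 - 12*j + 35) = (j^2 - 2*j - 24)/(j^2 - 12*j + 35)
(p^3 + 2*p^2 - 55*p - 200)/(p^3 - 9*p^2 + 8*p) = (p^2 + 10*p + 25)/(p*(p - 1))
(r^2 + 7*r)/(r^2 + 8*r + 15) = r*(r + 7)/(r^2 + 8*r + 15)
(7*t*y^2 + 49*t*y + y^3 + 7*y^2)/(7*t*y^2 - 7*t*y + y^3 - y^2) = (y + 7)/(y - 1)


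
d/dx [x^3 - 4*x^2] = x*(3*x - 8)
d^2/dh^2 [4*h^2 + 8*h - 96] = 8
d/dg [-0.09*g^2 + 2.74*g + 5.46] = 2.74 - 0.18*g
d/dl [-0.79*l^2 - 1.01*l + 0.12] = -1.58*l - 1.01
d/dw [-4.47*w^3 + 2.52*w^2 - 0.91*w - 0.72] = -13.41*w^2 + 5.04*w - 0.91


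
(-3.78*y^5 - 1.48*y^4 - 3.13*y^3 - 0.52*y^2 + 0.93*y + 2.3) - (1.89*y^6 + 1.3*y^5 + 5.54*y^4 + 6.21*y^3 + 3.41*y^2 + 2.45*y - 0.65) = -1.89*y^6 - 5.08*y^5 - 7.02*y^4 - 9.34*y^3 - 3.93*y^2 - 1.52*y + 2.95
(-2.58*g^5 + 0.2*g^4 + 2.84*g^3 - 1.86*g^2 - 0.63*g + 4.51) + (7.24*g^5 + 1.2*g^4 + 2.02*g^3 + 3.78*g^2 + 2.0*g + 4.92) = 4.66*g^5 + 1.4*g^4 + 4.86*g^3 + 1.92*g^2 + 1.37*g + 9.43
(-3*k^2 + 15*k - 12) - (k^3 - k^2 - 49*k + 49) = -k^3 - 2*k^2 + 64*k - 61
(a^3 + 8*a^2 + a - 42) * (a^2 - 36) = a^5 + 8*a^4 - 35*a^3 - 330*a^2 - 36*a + 1512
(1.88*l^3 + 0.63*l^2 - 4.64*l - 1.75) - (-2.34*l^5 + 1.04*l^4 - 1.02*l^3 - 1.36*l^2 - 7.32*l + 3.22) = 2.34*l^5 - 1.04*l^4 + 2.9*l^3 + 1.99*l^2 + 2.68*l - 4.97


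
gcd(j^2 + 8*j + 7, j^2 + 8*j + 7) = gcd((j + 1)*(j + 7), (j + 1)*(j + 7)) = j^2 + 8*j + 7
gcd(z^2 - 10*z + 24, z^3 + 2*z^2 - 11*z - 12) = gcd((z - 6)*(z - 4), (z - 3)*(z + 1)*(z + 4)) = 1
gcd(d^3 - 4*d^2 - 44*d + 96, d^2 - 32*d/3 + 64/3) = d - 8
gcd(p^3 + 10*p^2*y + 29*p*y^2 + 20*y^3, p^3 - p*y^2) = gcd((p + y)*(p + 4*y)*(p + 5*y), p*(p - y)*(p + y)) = p + y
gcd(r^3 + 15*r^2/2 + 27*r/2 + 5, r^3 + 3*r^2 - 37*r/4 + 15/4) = r + 5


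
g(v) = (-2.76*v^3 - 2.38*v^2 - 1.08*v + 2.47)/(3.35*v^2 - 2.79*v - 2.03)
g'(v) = (2.79 - 6.7*v)*(-2.76*v^3 - 2.38*v^2 - 1.08*v + 2.47)/(3.35*v^2 - 2.79*v - 2.03)^2 + (-8.28*v^2 - 4.76*v - 1.08)/(3.35*v^2 - 2.79*v - 2.03) = (-9.246*v^4 + 15.4008*v^3 + 27.0666*v^2 - 6.88620000000001*v + 9.0837)/(11.2225*v^4 - 18.693*v^3 - 5.8169*v^2 + 11.3274*v + 4.1209)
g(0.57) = -0.23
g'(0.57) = 2.47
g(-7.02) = 4.64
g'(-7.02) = -0.79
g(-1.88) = 0.96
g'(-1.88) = -0.44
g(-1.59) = 0.85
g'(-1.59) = -0.28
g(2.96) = -4.89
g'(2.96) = -0.23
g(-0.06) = -1.37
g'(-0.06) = 2.80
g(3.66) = -5.17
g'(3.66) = -0.52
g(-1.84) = 0.94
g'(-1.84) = -0.42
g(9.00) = -9.06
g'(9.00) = -0.79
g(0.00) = -1.22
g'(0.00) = 2.20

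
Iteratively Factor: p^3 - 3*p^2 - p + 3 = (p - 3)*(p^2 - 1) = (p - 3)*(p + 1)*(p - 1)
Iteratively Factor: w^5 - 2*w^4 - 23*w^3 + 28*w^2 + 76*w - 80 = (w + 4)*(w^4 - 6*w^3 + w^2 + 24*w - 20) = (w + 2)*(w + 4)*(w^3 - 8*w^2 + 17*w - 10) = (w - 5)*(w + 2)*(w + 4)*(w^2 - 3*w + 2) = (w - 5)*(w - 1)*(w + 2)*(w + 4)*(w - 2)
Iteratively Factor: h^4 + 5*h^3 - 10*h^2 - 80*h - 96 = (h + 3)*(h^3 + 2*h^2 - 16*h - 32) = (h + 2)*(h + 3)*(h^2 - 16) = (h - 4)*(h + 2)*(h + 3)*(h + 4)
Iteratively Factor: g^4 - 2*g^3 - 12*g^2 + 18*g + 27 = (g + 1)*(g^3 - 3*g^2 - 9*g + 27) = (g + 1)*(g + 3)*(g^2 - 6*g + 9) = (g - 3)*(g + 1)*(g + 3)*(g - 3)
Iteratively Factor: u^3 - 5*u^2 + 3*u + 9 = (u + 1)*(u^2 - 6*u + 9) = (u - 3)*(u + 1)*(u - 3)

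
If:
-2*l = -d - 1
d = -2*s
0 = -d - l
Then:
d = -1/3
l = 1/3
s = 1/6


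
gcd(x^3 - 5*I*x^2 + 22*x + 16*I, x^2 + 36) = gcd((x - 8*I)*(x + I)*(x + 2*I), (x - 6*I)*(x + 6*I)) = 1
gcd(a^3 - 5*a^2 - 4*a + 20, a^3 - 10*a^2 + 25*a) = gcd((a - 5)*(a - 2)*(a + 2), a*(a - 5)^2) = a - 5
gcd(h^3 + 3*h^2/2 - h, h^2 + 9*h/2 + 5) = h + 2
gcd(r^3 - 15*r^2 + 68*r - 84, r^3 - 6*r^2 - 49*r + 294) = r^2 - 13*r + 42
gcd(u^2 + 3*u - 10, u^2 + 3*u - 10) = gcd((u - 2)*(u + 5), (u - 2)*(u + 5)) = u^2 + 3*u - 10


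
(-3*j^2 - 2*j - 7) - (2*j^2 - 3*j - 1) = -5*j^2 + j - 6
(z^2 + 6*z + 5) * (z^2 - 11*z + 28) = z^4 - 5*z^3 - 33*z^2 + 113*z + 140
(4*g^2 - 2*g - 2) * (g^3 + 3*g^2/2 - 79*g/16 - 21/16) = 4*g^5 + 4*g^4 - 99*g^3/4 + 13*g^2/8 + 25*g/2 + 21/8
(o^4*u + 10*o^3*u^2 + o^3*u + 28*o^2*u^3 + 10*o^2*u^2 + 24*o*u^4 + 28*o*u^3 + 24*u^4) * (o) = o^5*u + 10*o^4*u^2 + o^4*u + 28*o^3*u^3 + 10*o^3*u^2 + 24*o^2*u^4 + 28*o^2*u^3 + 24*o*u^4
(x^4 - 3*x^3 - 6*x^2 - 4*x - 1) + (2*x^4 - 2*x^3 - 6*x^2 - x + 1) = 3*x^4 - 5*x^3 - 12*x^2 - 5*x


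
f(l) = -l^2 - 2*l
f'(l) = -2*l - 2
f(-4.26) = -9.63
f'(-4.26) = 6.52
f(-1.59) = 0.65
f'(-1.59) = 1.18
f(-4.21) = -9.30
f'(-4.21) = 6.42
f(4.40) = -28.16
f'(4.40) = -10.80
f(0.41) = -0.99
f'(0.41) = -2.82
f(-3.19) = -3.80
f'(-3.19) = 4.38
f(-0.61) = 0.85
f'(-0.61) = -0.78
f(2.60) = -11.96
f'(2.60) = -7.20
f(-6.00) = -24.00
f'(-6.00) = 10.00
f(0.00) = 0.00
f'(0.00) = -2.00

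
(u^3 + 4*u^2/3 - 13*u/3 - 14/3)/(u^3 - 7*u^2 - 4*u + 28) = (3*u^2 + 10*u + 7)/(3*(u^2 - 5*u - 14))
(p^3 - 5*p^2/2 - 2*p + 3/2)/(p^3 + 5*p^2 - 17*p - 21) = (p - 1/2)/(p + 7)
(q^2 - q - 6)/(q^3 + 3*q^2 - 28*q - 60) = (q - 3)/(q^2 + q - 30)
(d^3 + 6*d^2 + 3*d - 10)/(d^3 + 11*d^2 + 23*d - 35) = (d + 2)/(d + 7)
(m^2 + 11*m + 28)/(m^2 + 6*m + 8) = (m + 7)/(m + 2)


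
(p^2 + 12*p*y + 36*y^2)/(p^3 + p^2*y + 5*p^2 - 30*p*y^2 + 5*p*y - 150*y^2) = (-p - 6*y)/(-p^2 + 5*p*y - 5*p + 25*y)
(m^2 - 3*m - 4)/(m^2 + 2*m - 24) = (m + 1)/(m + 6)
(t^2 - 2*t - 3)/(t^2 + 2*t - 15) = (t + 1)/(t + 5)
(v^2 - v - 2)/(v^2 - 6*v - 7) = (v - 2)/(v - 7)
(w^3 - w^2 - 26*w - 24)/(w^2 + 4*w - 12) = (w^3 - w^2 - 26*w - 24)/(w^2 + 4*w - 12)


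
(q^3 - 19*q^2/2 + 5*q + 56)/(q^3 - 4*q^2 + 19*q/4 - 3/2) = 2*(2*q^3 - 19*q^2 + 10*q + 112)/(4*q^3 - 16*q^2 + 19*q - 6)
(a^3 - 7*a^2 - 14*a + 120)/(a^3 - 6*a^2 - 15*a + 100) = (a - 6)/(a - 5)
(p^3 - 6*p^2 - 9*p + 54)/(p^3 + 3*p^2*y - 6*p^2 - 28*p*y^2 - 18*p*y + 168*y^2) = (9 - p^2)/(-p^2 - 3*p*y + 28*y^2)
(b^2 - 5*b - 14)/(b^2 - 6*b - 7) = (b + 2)/(b + 1)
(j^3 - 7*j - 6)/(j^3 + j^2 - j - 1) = (j^2 - j - 6)/(j^2 - 1)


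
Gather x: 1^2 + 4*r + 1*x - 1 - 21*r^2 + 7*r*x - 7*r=-21*r^2 - 3*r + x*(7*r + 1)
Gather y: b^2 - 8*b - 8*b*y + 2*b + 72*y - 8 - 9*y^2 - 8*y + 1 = b^2 - 6*b - 9*y^2 + y*(64 - 8*b) - 7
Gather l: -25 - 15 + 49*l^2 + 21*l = 49*l^2 + 21*l - 40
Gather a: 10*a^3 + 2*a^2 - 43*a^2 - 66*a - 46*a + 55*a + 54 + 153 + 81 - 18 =10*a^3 - 41*a^2 - 57*a + 270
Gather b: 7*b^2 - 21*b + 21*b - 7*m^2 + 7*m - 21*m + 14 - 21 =7*b^2 - 7*m^2 - 14*m - 7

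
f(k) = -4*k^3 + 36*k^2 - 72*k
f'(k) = -12*k^2 + 72*k - 72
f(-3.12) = 696.56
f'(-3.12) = -413.45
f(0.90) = -38.56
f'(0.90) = -16.92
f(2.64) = -12.77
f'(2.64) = 34.44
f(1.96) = -32.94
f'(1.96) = 23.02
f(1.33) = -41.49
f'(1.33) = 2.53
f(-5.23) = 1933.49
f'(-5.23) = -776.79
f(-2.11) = 349.77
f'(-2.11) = -277.35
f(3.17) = 6.10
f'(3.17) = 35.65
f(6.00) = 0.00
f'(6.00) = -72.00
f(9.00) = -648.00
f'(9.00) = -396.00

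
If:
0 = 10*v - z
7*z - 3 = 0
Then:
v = 3/70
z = 3/7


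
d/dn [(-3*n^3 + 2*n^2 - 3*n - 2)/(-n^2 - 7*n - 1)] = (3*n^4 + 42*n^3 - 8*n^2 - 8*n - 11)/(n^4 + 14*n^3 + 51*n^2 + 14*n + 1)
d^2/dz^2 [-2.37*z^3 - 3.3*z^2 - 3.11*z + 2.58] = -14.22*z - 6.6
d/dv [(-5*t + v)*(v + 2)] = -5*t + 2*v + 2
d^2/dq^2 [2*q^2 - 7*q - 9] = 4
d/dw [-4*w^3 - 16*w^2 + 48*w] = -12*w^2 - 32*w + 48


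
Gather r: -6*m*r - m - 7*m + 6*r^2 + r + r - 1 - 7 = -8*m + 6*r^2 + r*(2 - 6*m) - 8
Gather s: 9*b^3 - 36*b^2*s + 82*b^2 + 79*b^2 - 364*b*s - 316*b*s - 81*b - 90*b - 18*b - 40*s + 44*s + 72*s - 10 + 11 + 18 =9*b^3 + 161*b^2 - 189*b + s*(-36*b^2 - 680*b + 76) + 19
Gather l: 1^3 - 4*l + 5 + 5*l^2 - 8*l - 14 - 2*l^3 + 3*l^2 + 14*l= -2*l^3 + 8*l^2 + 2*l - 8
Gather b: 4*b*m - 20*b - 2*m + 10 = b*(4*m - 20) - 2*m + 10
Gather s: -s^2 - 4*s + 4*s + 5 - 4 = 1 - s^2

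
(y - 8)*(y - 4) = y^2 - 12*y + 32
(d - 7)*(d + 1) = d^2 - 6*d - 7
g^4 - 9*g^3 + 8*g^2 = g^2*(g - 8)*(g - 1)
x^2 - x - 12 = (x - 4)*(x + 3)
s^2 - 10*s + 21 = (s - 7)*(s - 3)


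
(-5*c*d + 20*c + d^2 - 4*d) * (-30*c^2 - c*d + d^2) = 150*c^3*d - 600*c^3 - 25*c^2*d^2 + 100*c^2*d - 6*c*d^3 + 24*c*d^2 + d^4 - 4*d^3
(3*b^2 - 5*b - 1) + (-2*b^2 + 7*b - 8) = b^2 + 2*b - 9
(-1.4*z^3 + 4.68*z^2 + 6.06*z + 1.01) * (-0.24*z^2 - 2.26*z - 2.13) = 0.336*z^5 + 2.0408*z^4 - 9.0492*z^3 - 23.9064*z^2 - 15.1904*z - 2.1513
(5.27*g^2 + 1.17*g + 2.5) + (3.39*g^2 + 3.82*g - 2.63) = 8.66*g^2 + 4.99*g - 0.13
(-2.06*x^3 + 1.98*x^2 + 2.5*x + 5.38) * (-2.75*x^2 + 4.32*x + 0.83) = 5.665*x^5 - 14.3442*x^4 - 0.0311999999999983*x^3 - 2.3516*x^2 + 25.3166*x + 4.4654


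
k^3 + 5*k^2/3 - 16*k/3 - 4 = (k - 2)*(k + 2/3)*(k + 3)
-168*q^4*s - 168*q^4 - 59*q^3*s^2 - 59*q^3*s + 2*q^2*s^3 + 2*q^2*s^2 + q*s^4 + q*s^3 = (-8*q + s)*(3*q + s)*(7*q + s)*(q*s + q)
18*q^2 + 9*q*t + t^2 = (3*q + t)*(6*q + t)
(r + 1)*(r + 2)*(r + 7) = r^3 + 10*r^2 + 23*r + 14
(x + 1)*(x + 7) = x^2 + 8*x + 7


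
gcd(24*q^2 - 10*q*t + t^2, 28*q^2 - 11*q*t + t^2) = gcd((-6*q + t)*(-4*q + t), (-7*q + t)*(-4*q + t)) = 4*q - t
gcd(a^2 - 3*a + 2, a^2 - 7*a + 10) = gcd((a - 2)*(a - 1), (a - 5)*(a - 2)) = a - 2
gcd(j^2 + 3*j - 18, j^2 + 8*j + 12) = j + 6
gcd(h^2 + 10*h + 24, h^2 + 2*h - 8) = h + 4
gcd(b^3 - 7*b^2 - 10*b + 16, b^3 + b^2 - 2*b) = b^2 + b - 2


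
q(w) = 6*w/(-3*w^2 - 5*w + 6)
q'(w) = 6*w*(6*w + 5)/(-3*w^2 - 5*w + 6)^2 + 6/(-3*w^2 - 5*w + 6)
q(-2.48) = 290.62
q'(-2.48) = 55964.36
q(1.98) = -0.76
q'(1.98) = 0.43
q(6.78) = -0.25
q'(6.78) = 0.03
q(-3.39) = 1.76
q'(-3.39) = 1.83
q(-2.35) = -11.92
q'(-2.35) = 96.84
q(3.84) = -0.40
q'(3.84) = 0.09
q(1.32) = -1.36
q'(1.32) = 1.98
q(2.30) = -0.65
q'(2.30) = 0.29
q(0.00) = 0.00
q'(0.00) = 1.00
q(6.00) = -0.27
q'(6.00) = 0.04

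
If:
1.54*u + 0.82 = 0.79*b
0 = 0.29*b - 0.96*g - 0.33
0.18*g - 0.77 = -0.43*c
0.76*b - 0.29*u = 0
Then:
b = -0.25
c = 1.97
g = -0.42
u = -0.66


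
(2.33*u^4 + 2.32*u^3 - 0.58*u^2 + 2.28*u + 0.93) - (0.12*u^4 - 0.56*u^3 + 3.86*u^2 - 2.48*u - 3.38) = 2.21*u^4 + 2.88*u^3 - 4.44*u^2 + 4.76*u + 4.31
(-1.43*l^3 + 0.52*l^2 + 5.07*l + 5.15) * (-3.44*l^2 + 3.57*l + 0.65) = 4.9192*l^5 - 6.8939*l^4 - 16.5139*l^3 + 0.721900000000002*l^2 + 21.681*l + 3.3475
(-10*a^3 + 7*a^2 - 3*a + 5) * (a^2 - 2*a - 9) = -10*a^5 + 27*a^4 + 73*a^3 - 52*a^2 + 17*a - 45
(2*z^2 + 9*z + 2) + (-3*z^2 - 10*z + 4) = -z^2 - z + 6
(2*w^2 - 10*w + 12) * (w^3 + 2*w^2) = 2*w^5 - 6*w^4 - 8*w^3 + 24*w^2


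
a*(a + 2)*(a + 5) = a^3 + 7*a^2 + 10*a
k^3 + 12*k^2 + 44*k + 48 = (k + 2)*(k + 4)*(k + 6)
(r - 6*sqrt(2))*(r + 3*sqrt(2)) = r^2 - 3*sqrt(2)*r - 36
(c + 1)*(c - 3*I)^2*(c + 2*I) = c^4 + c^3 - 4*I*c^3 + 3*c^2 - 4*I*c^2 + 3*c - 18*I*c - 18*I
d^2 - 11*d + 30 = (d - 6)*(d - 5)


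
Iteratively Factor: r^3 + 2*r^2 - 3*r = (r - 1)*(r^2 + 3*r) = r*(r - 1)*(r + 3)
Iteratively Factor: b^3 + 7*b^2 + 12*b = (b)*(b^2 + 7*b + 12) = b*(b + 4)*(b + 3)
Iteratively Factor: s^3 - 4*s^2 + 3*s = (s - 1)*(s^2 - 3*s) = (s - 3)*(s - 1)*(s)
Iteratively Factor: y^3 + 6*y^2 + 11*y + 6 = (y + 1)*(y^2 + 5*y + 6) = (y + 1)*(y + 3)*(y + 2)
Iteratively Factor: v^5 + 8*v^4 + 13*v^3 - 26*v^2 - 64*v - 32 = (v + 4)*(v^4 + 4*v^3 - 3*v^2 - 14*v - 8) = (v + 1)*(v + 4)*(v^3 + 3*v^2 - 6*v - 8) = (v + 1)*(v + 4)^2*(v^2 - v - 2) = (v + 1)^2*(v + 4)^2*(v - 2)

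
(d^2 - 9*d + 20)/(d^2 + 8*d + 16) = (d^2 - 9*d + 20)/(d^2 + 8*d + 16)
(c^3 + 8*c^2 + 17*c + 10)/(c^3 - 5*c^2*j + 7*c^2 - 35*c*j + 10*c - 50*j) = (c + 1)/(c - 5*j)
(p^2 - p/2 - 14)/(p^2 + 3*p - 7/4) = 2*(p - 4)/(2*p - 1)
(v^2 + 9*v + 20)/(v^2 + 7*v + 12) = (v + 5)/(v + 3)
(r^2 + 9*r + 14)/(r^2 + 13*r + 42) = (r + 2)/(r + 6)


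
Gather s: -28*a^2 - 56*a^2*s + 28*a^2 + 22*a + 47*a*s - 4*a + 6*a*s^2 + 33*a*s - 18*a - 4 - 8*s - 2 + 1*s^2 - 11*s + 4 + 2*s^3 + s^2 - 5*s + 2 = 2*s^3 + s^2*(6*a + 2) + s*(-56*a^2 + 80*a - 24)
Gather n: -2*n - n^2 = -n^2 - 2*n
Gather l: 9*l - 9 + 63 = 9*l + 54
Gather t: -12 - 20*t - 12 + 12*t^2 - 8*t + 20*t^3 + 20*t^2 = 20*t^3 + 32*t^2 - 28*t - 24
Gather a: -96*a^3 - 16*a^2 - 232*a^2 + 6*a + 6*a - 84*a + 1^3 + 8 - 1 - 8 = -96*a^3 - 248*a^2 - 72*a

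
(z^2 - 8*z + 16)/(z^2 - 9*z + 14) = (z^2 - 8*z + 16)/(z^2 - 9*z + 14)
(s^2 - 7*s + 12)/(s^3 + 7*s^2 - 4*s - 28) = (s^2 - 7*s + 12)/(s^3 + 7*s^2 - 4*s - 28)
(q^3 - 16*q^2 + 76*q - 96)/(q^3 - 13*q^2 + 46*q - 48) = (q - 6)/(q - 3)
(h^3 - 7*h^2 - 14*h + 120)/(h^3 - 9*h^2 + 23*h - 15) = (h^2 - 2*h - 24)/(h^2 - 4*h + 3)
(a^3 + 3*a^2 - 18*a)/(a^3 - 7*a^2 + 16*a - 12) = a*(a + 6)/(a^2 - 4*a + 4)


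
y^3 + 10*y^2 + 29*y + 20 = (y + 1)*(y + 4)*(y + 5)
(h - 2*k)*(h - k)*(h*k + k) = h^3*k - 3*h^2*k^2 + h^2*k + 2*h*k^3 - 3*h*k^2 + 2*k^3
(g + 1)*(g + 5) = g^2 + 6*g + 5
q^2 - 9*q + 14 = (q - 7)*(q - 2)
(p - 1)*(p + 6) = p^2 + 5*p - 6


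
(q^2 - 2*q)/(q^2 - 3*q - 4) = q*(2 - q)/(-q^2 + 3*q + 4)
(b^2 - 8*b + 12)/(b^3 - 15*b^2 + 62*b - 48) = (b - 2)/(b^2 - 9*b + 8)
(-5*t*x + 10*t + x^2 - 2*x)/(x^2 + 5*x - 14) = (-5*t + x)/(x + 7)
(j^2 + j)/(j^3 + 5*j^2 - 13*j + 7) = j*(j + 1)/(j^3 + 5*j^2 - 13*j + 7)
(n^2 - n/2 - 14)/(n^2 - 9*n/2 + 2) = (2*n + 7)/(2*n - 1)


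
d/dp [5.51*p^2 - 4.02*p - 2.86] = 11.02*p - 4.02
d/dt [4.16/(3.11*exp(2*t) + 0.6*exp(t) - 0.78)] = (-25.8752*exp(t) - 2.496)*exp(t)/(3.11*exp(2*t) + 0.6*exp(t) - 0.78)^2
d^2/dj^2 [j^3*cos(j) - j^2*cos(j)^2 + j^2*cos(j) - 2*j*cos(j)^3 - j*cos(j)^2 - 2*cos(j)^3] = -j^3*cos(j) - 6*j^2*sin(j) - j^2*cos(j) + 2*j^2*cos(2*j) - 4*j*sin(j) + 4*j*sin(2*j) + 15*j*cos(j)/2 + 2*j*cos(2*j) + 9*j*cos(3*j)/2 + 3*sin(j) + 2*sin(2*j) + 3*sin(3*j) + 7*cos(j)/2 - cos(2*j) + 9*cos(3*j)/2 - 1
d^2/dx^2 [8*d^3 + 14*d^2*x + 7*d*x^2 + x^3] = 14*d + 6*x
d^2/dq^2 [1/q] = 2/q^3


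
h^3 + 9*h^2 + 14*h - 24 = (h - 1)*(h + 4)*(h + 6)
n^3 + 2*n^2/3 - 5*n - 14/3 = (n - 7/3)*(n + 1)*(n + 2)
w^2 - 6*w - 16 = (w - 8)*(w + 2)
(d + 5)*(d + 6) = d^2 + 11*d + 30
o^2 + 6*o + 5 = (o + 1)*(o + 5)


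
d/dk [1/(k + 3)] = -1/(k + 3)^2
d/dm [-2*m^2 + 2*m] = 2 - 4*m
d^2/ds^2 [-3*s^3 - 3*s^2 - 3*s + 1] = -18*s - 6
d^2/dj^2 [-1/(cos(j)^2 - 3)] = 2*(2*sin(j)^4 - 7*sin(j)^2 + 2)/(cos(j)^2 - 3)^3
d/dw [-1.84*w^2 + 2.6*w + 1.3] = 2.6 - 3.68*w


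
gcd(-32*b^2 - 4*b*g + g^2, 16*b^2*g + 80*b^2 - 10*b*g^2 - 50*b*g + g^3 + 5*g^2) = 8*b - g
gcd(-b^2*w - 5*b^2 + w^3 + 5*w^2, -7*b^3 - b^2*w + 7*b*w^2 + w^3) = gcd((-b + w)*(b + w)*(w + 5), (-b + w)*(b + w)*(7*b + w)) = -b^2 + w^2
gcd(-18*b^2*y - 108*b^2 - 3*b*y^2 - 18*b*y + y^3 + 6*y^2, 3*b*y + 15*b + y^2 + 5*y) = 3*b + y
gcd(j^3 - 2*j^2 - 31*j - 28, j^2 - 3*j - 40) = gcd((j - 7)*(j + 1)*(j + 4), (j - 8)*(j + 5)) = 1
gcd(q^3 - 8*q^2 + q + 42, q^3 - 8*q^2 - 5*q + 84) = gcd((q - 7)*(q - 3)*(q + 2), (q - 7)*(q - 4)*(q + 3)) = q - 7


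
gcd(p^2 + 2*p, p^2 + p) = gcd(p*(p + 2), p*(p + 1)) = p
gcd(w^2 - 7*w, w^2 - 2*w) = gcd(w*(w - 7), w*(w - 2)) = w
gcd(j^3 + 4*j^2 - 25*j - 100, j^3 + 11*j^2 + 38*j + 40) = j^2 + 9*j + 20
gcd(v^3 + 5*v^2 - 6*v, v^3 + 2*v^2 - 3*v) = v^2 - v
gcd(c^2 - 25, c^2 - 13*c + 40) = c - 5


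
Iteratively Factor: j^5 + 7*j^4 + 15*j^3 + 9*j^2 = (j + 3)*(j^4 + 4*j^3 + 3*j^2) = (j + 1)*(j + 3)*(j^3 + 3*j^2) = j*(j + 1)*(j + 3)*(j^2 + 3*j) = j^2*(j + 1)*(j + 3)*(j + 3)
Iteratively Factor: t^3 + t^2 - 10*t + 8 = (t + 4)*(t^2 - 3*t + 2) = (t - 2)*(t + 4)*(t - 1)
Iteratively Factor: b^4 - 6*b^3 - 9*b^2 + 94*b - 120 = (b - 3)*(b^3 - 3*b^2 - 18*b + 40) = (b - 3)*(b - 2)*(b^2 - b - 20) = (b - 3)*(b - 2)*(b + 4)*(b - 5)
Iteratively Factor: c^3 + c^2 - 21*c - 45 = (c + 3)*(c^2 - 2*c - 15) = (c + 3)^2*(c - 5)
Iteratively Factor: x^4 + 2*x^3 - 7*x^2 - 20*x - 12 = (x + 2)*(x^3 - 7*x - 6) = (x - 3)*(x + 2)*(x^2 + 3*x + 2) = (x - 3)*(x + 1)*(x + 2)*(x + 2)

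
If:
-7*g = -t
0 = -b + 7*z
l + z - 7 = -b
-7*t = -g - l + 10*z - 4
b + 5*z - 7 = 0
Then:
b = 49/12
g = 1/96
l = 7/3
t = 7/96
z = 7/12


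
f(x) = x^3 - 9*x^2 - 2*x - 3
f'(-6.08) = 218.34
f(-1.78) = -33.60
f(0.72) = -8.73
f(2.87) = -59.23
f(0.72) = -8.73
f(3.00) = -63.00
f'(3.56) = -28.06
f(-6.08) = -548.29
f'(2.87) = -28.95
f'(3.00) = -29.00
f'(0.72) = -13.40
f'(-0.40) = 5.68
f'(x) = 3*x^2 - 18*x - 2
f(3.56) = -79.06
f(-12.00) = -3003.00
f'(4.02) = -25.88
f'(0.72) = -13.40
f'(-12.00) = 646.00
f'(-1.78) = 39.55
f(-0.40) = -3.70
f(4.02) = -91.52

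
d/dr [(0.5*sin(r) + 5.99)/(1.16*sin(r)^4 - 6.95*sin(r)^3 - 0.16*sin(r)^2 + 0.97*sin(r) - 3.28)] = (-1.74*sin(r)^4 - 20.8436*sin(r)^3 + 124.9715*sin(r)^2 + 1.9168*sin(r) - 7.4503)*cos(r)/(1.3456*sin(r)^8 - 16.124*sin(r)^7 + 47.9313*sin(r)^6 + 4.4744*sin(r)^5 - 21.067*sin(r)^4 + 45.2816*sin(r)^3 + 1.9905*sin(r)^2 - 6.3632*sin(r) + 10.7584)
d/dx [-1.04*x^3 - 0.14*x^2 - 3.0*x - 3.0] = -3.12*x^2 - 0.28*x - 3.0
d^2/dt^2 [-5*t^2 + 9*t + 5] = -10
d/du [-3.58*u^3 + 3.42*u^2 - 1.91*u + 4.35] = -10.74*u^2 + 6.84*u - 1.91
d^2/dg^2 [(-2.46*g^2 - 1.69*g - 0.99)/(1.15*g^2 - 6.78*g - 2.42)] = (3.5527136788005e-15*g^4 - 42.83129*g^3 - 48.93273*g^2 + 18.09456*g - 69.883572)/(1.520875*g^6 - 26.89965*g^5 + 148.98963*g^4 - 198.453312*g^3 - 313.526004*g^2 - 119.119176*g - 14.172488)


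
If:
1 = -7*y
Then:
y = -1/7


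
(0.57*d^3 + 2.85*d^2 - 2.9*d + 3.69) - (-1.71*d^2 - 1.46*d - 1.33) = 0.57*d^3 + 4.56*d^2 - 1.44*d + 5.02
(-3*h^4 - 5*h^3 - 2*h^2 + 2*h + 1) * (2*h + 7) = -6*h^5 - 31*h^4 - 39*h^3 - 10*h^2 + 16*h + 7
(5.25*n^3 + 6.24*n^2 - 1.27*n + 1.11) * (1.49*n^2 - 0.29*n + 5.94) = 7.8225*n^5 + 7.7751*n^4 + 27.4831*n^3 + 39.0878*n^2 - 7.8657*n + 6.5934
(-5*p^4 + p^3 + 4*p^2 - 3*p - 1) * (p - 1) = -5*p^5 + 6*p^4 + 3*p^3 - 7*p^2 + 2*p + 1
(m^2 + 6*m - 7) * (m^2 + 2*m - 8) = m^4 + 8*m^3 - 3*m^2 - 62*m + 56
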